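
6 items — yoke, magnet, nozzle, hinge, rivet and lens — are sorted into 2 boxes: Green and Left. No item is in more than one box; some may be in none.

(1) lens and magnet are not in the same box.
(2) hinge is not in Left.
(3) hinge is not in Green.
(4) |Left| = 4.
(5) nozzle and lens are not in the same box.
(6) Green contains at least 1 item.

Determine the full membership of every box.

From (2): hinge ∉ Left.
From (3): hinge ∉ Green.
Suppose yoke ∈ Green: no assignment then satisfies all the clues, so yoke ∉ Green.

Green = {lens}; Left = {magnet, nozzle, rivet, yoke}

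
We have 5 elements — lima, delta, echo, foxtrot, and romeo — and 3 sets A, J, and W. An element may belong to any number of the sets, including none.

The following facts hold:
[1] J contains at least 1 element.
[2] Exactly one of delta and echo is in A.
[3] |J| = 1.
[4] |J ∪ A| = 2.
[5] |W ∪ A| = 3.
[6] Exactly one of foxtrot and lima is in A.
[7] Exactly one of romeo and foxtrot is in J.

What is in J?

J = {foxtrot}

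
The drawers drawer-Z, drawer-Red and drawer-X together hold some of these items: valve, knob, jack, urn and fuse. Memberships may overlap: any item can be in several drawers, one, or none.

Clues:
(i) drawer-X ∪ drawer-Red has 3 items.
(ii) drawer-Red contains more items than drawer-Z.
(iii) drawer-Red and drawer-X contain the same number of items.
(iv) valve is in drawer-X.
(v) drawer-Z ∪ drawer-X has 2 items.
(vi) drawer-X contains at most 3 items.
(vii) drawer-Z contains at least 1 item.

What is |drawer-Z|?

1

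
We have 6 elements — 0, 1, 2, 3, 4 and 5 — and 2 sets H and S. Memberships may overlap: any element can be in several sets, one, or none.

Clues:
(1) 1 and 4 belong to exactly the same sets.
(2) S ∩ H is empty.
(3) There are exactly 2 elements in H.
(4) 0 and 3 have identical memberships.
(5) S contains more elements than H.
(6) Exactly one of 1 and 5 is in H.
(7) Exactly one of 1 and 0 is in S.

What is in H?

H = {1, 4}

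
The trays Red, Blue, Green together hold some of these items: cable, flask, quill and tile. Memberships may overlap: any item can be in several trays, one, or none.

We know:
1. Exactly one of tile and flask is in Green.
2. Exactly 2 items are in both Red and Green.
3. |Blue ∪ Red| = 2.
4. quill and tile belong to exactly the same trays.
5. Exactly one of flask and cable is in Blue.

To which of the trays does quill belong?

quill: none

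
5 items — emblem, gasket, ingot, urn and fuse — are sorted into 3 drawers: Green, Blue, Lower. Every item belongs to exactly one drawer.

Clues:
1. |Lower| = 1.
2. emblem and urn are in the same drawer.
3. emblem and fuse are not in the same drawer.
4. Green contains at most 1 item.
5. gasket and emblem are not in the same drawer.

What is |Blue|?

3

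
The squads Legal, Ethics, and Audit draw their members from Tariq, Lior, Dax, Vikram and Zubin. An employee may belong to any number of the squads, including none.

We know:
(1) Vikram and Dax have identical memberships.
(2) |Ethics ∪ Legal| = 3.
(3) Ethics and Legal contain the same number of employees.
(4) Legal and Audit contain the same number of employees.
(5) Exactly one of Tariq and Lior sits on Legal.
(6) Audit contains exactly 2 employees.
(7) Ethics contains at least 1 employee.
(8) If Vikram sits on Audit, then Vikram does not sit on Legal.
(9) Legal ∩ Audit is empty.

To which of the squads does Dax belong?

Dax: Audit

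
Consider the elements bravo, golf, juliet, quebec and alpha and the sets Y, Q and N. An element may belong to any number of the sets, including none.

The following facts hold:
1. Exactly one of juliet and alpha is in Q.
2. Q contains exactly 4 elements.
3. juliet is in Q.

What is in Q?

Q = {bravo, golf, juliet, quebec}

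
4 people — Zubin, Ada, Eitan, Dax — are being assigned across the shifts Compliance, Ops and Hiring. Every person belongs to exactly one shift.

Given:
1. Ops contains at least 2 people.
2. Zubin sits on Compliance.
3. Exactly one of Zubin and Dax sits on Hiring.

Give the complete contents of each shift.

Compliance = {Zubin}; Ops = {Ada, Eitan}; Hiring = {Dax}

From (2): Zubin ∈ Compliance.
(3) (exactly one): Dax ∈ Hiring.
(1): only 2 candidates remain for Ops, so all are in.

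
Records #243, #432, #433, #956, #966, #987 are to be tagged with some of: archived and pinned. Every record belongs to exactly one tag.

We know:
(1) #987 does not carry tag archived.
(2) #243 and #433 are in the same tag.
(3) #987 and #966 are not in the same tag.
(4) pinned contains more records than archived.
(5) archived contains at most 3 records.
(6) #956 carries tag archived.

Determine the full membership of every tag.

From (1): #987 ∉ archived.
From (6): #956 ∈ archived.
Only one tag left: #987 ∈ pinned.
(3): #966 ∉ pinned.
Only one tag left: #966 ∈ archived.
Suppose #243 ∈ archived: no assignment then satisfies all the clues, so #243 ∉ archived.

archived = {#956, #966}; pinned = {#243, #432, #433, #987}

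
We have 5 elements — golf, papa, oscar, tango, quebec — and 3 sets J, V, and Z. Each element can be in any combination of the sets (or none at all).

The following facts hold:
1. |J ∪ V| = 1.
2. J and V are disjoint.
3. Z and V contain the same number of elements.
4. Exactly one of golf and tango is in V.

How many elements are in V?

1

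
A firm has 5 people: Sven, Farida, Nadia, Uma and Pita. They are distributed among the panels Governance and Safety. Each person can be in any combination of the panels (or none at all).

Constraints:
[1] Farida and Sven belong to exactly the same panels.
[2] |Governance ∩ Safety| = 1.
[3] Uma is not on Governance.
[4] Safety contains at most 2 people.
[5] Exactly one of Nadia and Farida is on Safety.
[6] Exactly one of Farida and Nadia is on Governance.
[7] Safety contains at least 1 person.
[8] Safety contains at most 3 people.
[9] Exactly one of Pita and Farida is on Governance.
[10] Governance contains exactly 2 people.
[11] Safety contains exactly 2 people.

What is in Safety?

Safety = {Nadia, Uma}

From (3): Uma ∉ Governance.
Suppose Sven ∈ Safety: no assignment then satisfies all the clues, so Sven ∉ Safety.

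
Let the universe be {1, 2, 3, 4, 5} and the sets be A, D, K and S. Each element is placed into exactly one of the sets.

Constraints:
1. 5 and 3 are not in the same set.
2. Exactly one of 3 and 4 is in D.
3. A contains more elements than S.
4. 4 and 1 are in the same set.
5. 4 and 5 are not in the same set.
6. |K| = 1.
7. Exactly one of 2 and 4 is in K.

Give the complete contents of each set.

A = {1, 4}; D = {3}; K = {2}; S = {5}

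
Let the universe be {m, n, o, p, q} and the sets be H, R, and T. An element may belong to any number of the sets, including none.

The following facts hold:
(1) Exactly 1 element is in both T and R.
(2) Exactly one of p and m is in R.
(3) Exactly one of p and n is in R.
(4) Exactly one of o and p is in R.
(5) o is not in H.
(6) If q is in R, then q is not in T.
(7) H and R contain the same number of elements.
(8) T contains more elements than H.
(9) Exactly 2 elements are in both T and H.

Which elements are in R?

R = {p, q}

From (5): o ∉ H.
Suppose m ∈ R: no assignment then satisfies all the clues, so m ∉ R.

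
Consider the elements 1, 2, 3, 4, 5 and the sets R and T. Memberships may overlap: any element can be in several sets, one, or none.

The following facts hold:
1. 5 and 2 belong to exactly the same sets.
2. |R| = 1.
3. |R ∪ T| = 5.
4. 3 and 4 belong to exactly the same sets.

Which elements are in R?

R = {1}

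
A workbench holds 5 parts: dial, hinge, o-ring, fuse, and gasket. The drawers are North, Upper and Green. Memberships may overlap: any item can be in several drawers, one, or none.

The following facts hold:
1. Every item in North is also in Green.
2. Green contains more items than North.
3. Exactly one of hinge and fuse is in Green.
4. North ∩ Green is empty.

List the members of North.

North = {}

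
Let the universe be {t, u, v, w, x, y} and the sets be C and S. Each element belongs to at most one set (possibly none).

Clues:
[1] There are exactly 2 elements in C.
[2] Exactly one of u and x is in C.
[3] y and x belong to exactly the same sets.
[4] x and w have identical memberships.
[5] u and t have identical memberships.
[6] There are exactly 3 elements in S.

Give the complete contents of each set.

C = {t, u}; S = {w, x, y}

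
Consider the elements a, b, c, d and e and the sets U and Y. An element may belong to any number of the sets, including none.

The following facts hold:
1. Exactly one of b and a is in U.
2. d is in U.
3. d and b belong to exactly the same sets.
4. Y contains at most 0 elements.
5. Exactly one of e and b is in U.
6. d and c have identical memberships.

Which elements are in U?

U = {b, c, d}

From (2): d ∈ U.
(3): b matches d: b ∈ U.
(4): Y already has 0, so the rest are out.
(5) (exactly one): e ∉ U.
(6): c matches d: c ∈ U.
(1) (exactly one): a ∉ U.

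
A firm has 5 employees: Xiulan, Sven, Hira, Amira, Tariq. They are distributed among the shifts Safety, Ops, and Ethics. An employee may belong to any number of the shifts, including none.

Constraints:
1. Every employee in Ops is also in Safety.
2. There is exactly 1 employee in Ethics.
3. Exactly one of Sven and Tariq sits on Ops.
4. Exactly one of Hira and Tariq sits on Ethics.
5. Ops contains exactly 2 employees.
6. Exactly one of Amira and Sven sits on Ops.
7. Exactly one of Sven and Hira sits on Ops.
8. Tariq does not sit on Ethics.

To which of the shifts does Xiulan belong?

Xiulan: Ops, Safety

From (8): Tariq ∉ Ethics.
(4) (exactly one): Hira ∈ Ethics.
(2): Ethics already has 1, so the rest are out.
Suppose Xiulan ∉ Safety: no assignment then satisfies all the clues, so Xiulan ∈ Safety.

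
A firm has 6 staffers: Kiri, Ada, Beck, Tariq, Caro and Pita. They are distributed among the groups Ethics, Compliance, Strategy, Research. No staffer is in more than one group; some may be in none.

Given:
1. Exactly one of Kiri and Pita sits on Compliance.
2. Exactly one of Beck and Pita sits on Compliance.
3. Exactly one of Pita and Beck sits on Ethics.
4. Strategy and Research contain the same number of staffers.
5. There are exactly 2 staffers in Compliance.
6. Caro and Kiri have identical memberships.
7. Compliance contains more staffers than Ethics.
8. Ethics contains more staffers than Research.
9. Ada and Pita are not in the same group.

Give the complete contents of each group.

Ethics = {Beck}; Compliance = {Pita, Tariq}; Strategy = {}; Research = {}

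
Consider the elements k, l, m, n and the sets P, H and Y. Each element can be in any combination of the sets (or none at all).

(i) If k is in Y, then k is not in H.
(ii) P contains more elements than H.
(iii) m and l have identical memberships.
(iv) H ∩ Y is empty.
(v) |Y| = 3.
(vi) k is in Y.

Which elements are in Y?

Y = {k, l, m}

From (vi): k ∈ Y.
(i): k ∉ H.
Suppose l ∉ Y: no assignment then satisfies all the clues, so l ∈ Y.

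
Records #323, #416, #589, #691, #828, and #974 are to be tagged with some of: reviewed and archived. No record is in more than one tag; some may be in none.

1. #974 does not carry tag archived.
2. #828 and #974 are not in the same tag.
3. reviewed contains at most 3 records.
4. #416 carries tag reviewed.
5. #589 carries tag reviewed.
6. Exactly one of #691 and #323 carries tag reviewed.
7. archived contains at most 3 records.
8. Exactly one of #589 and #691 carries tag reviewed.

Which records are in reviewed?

From (1): #974 ∉ archived.
From (4): #416 ∈ reviewed.
From (5): #589 ∈ reviewed.
(8) (exactly one): #691 ∉ reviewed.
(6) (exactly one): #323 ∈ reviewed.
(3): reviewed already has 3, so the rest are out.

reviewed = {#323, #416, #589}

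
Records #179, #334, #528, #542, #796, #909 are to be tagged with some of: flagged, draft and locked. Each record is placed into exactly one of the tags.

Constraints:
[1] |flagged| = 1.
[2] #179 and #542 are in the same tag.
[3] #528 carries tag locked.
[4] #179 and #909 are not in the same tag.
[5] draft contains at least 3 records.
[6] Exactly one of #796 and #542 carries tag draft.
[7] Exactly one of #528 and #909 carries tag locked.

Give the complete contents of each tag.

flagged = {#909}; draft = {#179, #334, #542}; locked = {#528, #796}

From (3): #528 ∈ locked.
(7) (exactly one): #909 ∉ locked.
Suppose #179 ∈ flagged: no assignment then satisfies all the clues, so #179 ∉ flagged.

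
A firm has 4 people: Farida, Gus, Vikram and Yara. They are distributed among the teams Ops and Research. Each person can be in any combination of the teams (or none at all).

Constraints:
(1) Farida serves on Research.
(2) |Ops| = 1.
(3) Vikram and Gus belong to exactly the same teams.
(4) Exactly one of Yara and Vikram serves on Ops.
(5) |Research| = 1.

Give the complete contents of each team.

Ops = {Yara}; Research = {Farida}

From (1): Farida ∈ Research.
(5): Research already has 1, so the rest are out.
Suppose Farida ∈ Ops: no assignment then satisfies all the clues, so Farida ∉ Ops.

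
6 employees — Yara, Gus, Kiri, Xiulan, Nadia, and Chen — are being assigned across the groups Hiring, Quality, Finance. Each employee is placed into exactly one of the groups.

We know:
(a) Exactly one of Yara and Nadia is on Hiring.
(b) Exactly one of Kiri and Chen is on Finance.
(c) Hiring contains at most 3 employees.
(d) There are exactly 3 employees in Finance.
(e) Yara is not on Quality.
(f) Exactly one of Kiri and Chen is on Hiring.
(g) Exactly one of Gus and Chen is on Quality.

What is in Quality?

Quality = {Gus}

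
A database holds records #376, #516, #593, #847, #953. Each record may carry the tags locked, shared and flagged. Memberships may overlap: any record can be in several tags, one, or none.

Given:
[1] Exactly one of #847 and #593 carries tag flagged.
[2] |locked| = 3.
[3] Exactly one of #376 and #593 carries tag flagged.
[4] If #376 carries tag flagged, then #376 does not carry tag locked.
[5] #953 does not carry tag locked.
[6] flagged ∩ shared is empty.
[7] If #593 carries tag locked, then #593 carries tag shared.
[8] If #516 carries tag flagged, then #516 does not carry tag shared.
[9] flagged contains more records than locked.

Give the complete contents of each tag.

locked = {#516, #593, #847}; shared = {#593}; flagged = {#376, #516, #847, #953}

From (5): #953 ∉ locked.
Suppose #376 ∈ locked: no assignment then satisfies all the clues, so #376 ∉ locked.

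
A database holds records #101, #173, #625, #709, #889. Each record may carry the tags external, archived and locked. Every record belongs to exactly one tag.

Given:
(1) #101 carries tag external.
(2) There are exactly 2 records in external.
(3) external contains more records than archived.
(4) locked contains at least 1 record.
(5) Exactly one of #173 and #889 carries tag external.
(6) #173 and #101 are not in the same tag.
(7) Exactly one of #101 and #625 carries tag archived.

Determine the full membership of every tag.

external = {#101, #889}; archived = {#625}; locked = {#173, #709}

From (1): #101 ∈ external.
(6): #173 ∉ external.
(7) (exactly one): #625 ∈ archived.
(5) (exactly one): #889 ∈ external.
(2): external already has 2, so the rest are out.
Suppose #173 ∈ archived: no assignment then satisfies all the clues, so #173 ∉ archived.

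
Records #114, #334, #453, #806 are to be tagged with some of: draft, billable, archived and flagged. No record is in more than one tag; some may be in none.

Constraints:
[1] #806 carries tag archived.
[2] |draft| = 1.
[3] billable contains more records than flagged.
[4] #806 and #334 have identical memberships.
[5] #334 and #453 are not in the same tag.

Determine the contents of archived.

From (1): #806 ∈ archived.
(4): #334 matches #806: #334 ∉ draft.
(4): #334 matches #806: #334 ∉ billable.
(4): #334 matches #806: #334 ∈ archived.
(5): #453 ∉ archived.
Suppose #114 ∈ archived: no assignment then satisfies all the clues, so #114 ∉ archived.

archived = {#334, #806}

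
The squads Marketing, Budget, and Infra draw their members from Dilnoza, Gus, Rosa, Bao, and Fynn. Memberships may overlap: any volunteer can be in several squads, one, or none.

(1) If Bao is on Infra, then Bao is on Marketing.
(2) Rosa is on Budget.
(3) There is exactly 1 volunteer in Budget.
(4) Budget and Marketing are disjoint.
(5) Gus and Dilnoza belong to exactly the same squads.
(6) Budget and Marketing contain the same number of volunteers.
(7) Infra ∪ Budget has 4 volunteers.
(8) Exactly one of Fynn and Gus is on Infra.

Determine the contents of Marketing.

Marketing = {Bao}

From (2): Rosa ∈ Budget.
(3): Budget already has 1, so the rest are out.
(4) (disjoint): Rosa ∉ Marketing.
Suppose Dilnoza ∈ Marketing: no assignment then satisfies all the clues, so Dilnoza ∉ Marketing.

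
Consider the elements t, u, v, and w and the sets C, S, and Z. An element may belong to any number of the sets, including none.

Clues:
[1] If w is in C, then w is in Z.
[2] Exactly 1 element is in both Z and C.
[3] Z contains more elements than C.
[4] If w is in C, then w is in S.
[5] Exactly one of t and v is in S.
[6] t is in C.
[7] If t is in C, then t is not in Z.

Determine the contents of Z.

Z = {u, v, w}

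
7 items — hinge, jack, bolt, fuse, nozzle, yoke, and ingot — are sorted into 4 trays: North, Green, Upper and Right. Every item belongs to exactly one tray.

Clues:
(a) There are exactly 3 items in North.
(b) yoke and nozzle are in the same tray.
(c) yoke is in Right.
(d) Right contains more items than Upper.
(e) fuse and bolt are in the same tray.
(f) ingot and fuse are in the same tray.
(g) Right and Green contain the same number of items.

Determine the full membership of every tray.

North = {bolt, fuse, ingot}; Green = {hinge, jack}; Upper = {}; Right = {nozzle, yoke}

From (c): yoke ∈ Right.
(b): nozzle matches yoke: nozzle ∉ North.
(b): nozzle matches yoke: nozzle ∉ Green.
(b): nozzle matches yoke: nozzle ∉ Upper.
(b): nozzle matches yoke: nozzle ∈ Right.
Suppose hinge ∈ North: no assignment then satisfies all the clues, so hinge ∉ North.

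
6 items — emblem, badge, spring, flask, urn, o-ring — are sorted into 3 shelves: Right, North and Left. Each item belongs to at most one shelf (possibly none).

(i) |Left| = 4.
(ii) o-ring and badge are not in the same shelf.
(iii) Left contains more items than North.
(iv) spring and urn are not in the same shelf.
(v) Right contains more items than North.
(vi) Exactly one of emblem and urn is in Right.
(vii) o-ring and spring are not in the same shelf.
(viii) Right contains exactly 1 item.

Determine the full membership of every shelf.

Right = {urn}; North = {}; Left = {badge, emblem, flask, spring}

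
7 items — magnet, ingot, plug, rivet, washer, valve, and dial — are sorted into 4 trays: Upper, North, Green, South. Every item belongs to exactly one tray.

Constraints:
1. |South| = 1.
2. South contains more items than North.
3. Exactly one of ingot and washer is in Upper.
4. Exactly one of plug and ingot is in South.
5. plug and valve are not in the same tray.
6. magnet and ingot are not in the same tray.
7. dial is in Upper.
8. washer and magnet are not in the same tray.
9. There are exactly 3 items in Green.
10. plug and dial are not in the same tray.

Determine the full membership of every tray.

Upper = {dial, valve, washer}; North = {}; Green = {magnet, plug, rivet}; South = {ingot}

From (7): dial ∈ Upper.
(10): plug ∉ Upper.
Suppose magnet ∈ Upper: no assignment then satisfies all the clues, so magnet ∉ Upper.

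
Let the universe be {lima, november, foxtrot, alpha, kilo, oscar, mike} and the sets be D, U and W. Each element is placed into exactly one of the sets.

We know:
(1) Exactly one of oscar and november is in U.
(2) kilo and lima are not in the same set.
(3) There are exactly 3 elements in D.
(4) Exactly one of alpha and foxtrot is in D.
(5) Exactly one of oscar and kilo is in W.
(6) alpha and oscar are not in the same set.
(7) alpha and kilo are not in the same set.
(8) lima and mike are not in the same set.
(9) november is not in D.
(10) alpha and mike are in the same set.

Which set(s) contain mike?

mike: U

From (9): november ∉ D.
Suppose mike ∈ D: no assignment then satisfies all the clues, so mike ∉ D.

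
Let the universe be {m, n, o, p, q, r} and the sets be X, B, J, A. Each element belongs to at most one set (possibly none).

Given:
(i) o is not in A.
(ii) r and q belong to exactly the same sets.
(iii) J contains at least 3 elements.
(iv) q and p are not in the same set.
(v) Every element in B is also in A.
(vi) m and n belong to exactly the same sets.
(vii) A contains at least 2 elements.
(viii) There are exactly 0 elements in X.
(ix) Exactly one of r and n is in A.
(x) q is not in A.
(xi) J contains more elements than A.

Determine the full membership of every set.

X = {}; B = {}; J = {o, q, r}; A = {m, n}

From (i): o ∉ A.
From (x): q ∉ A.
(ii): r matches q: r ∉ A.
(v) contrapositive: o ∉ B.
(v) contrapositive: q ∉ B.
(v) contrapositive: r ∉ B.
(viii): X already has 0, so the rest are out.
(ix) (exactly one): n ∈ A.
(vi): m matches n: m ∉ B.
(vi): m matches n: m ∉ J.
(vi): m matches n: m ∈ A.
Suppose o ∉ J: no assignment then satisfies all the clues, so o ∈ J.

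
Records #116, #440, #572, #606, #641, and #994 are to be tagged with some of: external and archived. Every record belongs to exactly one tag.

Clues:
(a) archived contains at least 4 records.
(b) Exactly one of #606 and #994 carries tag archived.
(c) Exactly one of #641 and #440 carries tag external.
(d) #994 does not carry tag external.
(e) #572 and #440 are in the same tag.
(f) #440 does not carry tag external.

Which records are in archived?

From (d): #994 ∉ external.
From (f): #440 ∉ external.
(c) (exactly one): #641 ∈ external.
(e): #572 matches #440: #572 ∉ external.
Only one tag left: #440 ∈ archived.
Only one tag left: #572 ∈ archived.
Only one tag left: #994 ∈ archived.
(b) (exactly one): #606 ∉ archived.
Only one tag left: #606 ∈ external.
(a): only 4 candidates remain for archived, so all are in.

archived = {#116, #440, #572, #994}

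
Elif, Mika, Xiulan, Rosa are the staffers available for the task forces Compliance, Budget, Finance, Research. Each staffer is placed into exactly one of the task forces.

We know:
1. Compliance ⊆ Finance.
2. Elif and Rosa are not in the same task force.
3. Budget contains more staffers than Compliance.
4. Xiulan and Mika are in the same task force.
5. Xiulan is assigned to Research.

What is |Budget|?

1

From (5): Xiulan ∈ Research.
(4): Mika matches Xiulan: Mika ∉ Compliance.
(4): Mika matches Xiulan: Mika ∉ Budget.
(4): Mika matches Xiulan: Mika ∉ Finance.
(4): Mika matches Xiulan: Mika ∈ Research.
Suppose Elif ∈ Compliance: no assignment then satisfies all the clues, so Elif ∉ Compliance.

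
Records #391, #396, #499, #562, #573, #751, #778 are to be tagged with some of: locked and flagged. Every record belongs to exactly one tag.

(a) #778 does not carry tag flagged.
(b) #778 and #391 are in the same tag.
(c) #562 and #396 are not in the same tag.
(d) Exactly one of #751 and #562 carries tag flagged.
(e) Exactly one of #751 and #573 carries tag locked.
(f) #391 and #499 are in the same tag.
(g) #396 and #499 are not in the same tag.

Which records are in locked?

From (a): #778 ∉ flagged.
(b): #391 matches #778: #391 ∉ flagged.
(f): #499 matches #391: #499 ∉ flagged.
Only one tag left: #391 ∈ locked.
Only one tag left: #499 ∈ locked.
Only one tag left: #778 ∈ locked.
(g): #396 ∉ locked.
Only one tag left: #396 ∈ flagged.
(c): #562 ∉ flagged.
(d) (exactly one): #751 ∈ flagged.
(e) (exactly one): #573 ∈ locked.
Only one tag left: #562 ∈ locked.

locked = {#391, #499, #562, #573, #778}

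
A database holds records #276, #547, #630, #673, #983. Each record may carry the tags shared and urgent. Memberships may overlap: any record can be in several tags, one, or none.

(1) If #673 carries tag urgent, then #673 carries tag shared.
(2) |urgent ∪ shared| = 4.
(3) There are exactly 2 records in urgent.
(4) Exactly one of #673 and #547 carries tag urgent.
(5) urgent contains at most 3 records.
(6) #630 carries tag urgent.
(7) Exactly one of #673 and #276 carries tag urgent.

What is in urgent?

urgent = {#630, #673}

From (6): #630 ∈ urgent.
Suppose #276 ∈ urgent: no assignment then satisfies all the clues, so #276 ∉ urgent.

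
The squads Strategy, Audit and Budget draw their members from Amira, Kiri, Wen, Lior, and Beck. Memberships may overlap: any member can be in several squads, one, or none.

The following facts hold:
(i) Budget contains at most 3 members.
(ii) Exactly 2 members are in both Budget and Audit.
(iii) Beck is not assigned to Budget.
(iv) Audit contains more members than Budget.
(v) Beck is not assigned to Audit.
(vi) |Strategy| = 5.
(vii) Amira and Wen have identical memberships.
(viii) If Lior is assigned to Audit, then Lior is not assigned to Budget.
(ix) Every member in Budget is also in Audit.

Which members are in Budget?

Budget = {Amira, Wen}

From (iii): Beck ∉ Budget.
From (v): Beck ∉ Audit.
(vi): only 5 candidates remain for Strategy, so all are in.
Suppose Amira ∉ Budget: no assignment then satisfies all the clues, so Amira ∈ Budget.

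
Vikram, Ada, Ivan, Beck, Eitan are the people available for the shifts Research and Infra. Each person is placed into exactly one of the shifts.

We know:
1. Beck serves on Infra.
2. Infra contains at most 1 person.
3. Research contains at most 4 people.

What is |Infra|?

From (1): Beck ∈ Infra.
(2): Infra already has 1, so the rest are out.
Only one shift left: Vikram ∈ Research.
Only one shift left: Ada ∈ Research.
Only one shift left: Ivan ∈ Research.
Only one shift left: Eitan ∈ Research.

1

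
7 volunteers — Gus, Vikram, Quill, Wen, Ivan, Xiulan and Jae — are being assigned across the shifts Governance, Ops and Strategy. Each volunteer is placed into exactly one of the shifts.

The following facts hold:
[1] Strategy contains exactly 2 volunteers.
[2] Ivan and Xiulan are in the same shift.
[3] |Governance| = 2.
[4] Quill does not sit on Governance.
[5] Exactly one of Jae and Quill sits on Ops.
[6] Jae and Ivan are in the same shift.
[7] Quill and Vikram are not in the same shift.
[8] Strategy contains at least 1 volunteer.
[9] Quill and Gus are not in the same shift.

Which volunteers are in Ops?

Ops = {Ivan, Jae, Xiulan}

From (4): Quill ∉ Governance.
Suppose Gus ∈ Ops: no assignment then satisfies all the clues, so Gus ∉ Ops.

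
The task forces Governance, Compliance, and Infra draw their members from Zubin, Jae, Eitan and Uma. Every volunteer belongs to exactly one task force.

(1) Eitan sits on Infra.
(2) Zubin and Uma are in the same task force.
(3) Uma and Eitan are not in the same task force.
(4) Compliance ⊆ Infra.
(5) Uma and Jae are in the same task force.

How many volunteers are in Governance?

3

From (1): Eitan ∈ Infra.
(3): Uma ∉ Infra.
(4) contrapositive: Uma ∉ Compliance.
(5): Jae matches Uma: Jae ∉ Compliance.
(5): Jae matches Uma: Jae ∉ Infra.
Only one task force left: Jae ∈ Governance.
Only one task force left: Uma ∈ Governance.
(2): Zubin matches Uma: Zubin ∈ Governance.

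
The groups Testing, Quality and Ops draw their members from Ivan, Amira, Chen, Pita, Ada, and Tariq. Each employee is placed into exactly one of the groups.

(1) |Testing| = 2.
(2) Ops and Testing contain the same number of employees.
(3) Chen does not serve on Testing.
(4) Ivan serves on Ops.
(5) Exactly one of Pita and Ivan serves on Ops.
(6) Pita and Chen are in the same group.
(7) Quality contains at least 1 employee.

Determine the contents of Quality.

Quality = {Chen, Pita}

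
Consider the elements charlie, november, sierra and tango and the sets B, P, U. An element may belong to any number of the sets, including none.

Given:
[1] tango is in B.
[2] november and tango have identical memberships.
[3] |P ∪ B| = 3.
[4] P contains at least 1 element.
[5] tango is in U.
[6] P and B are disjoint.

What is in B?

B = {november, tango}

From (1): tango ∈ B.
From (5): tango ∈ U.
(2): november matches tango: november ∈ B.
(2): november matches tango: november ∈ U.
(6) (disjoint): november ∉ P.
(6) (disjoint): tango ∉ P.
Suppose charlie ∈ B: no assignment then satisfies all the clues, so charlie ∉ B.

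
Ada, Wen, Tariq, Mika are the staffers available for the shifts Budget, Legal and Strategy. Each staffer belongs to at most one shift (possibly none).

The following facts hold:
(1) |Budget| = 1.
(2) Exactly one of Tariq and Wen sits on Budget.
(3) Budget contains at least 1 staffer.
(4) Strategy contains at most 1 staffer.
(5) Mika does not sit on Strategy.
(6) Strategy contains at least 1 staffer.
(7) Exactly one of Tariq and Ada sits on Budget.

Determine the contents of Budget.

Budget = {Tariq}

From (5): Mika ∉ Strategy.
Suppose Ada ∈ Budget: no assignment then satisfies all the clues, so Ada ∉ Budget.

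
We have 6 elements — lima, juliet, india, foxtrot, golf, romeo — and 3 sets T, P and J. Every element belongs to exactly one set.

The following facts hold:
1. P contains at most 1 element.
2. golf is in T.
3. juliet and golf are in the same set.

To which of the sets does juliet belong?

juliet: T

From (2): golf ∈ T.
(3): juliet matches golf: juliet ∈ T.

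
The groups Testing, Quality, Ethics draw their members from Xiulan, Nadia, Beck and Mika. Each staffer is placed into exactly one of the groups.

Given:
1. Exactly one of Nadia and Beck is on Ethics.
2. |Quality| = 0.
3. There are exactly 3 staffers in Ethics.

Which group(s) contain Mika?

Mika: Ethics

(2): Quality already has 0, so the rest are out.
Suppose Mika ∈ Testing: no assignment then satisfies all the clues, so Mika ∉ Testing.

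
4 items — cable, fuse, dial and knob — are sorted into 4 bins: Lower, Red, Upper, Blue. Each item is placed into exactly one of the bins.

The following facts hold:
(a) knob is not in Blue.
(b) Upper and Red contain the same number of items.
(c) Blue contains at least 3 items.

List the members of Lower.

Lower = {knob}

From (a): knob ∉ Blue.
(c): only 3 candidates remain for Blue, so all are in.
Suppose knob ∉ Lower: no assignment then satisfies all the clues, so knob ∈ Lower.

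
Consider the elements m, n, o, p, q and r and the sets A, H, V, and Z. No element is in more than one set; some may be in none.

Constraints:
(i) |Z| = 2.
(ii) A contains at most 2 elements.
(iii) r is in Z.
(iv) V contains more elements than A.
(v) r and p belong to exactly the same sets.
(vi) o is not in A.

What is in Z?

From (iii): r ∈ Z.
From (vi): o ∉ A.
(v): p matches r: p ∉ A.
(v): p matches r: p ∉ H.
(v): p matches r: p ∉ V.
(v): p matches r: p ∈ Z.
(i): Z already has 2, so the rest are out.

Z = {p, r}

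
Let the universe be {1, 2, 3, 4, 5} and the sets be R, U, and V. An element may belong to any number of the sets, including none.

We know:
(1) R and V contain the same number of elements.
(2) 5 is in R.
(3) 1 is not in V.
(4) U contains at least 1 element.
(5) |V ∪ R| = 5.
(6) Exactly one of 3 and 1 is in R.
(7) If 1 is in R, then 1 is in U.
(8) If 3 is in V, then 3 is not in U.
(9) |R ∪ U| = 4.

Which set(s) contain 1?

1: R, U

From (2): 5 ∈ R.
From (3): 1 ∉ V.
Suppose 1 ∉ R: no assignment then satisfies all the clues, so 1 ∈ R.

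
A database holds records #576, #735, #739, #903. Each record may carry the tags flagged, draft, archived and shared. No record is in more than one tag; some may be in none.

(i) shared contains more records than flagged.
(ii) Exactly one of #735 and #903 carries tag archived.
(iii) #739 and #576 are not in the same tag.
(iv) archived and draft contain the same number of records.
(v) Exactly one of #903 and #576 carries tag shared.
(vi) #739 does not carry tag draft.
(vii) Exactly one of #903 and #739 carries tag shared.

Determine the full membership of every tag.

flagged = {}; draft = {#576}; archived = {#735}; shared = {#903}

From (vi): #739 ∉ draft.
Suppose #576 ∈ flagged: no assignment then satisfies all the clues, so #576 ∉ flagged.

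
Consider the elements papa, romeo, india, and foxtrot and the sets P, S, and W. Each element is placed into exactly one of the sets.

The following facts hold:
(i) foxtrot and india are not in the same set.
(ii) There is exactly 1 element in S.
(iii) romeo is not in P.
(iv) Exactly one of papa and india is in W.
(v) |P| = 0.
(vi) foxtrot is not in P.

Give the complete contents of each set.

P = {}; S = {india}; W = {foxtrot, papa, romeo}

From (iii): romeo ∉ P.
From (vi): foxtrot ∉ P.
(v): P already has 0, so the rest are out.
Suppose papa ∈ S: no assignment then satisfies all the clues, so papa ∉ S.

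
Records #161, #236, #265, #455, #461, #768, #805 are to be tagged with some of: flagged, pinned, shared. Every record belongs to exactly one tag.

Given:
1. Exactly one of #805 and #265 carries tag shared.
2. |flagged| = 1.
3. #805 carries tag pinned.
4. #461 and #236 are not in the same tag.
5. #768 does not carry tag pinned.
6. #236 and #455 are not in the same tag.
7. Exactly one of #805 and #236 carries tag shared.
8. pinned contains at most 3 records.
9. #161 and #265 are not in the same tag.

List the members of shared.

From (3): #805 ∈ pinned.
From (5): #768 ∉ pinned.
(1) (exactly one): #265 ∈ shared.
(7) (exactly one): #236 ∈ shared.
(9): #161 ∉ shared.
(4): #461 ∉ shared.
(6): #455 ∉ shared.
Suppose #768 ∉ shared: no assignment then satisfies all the clues, so #768 ∈ shared.

shared = {#236, #265, #768}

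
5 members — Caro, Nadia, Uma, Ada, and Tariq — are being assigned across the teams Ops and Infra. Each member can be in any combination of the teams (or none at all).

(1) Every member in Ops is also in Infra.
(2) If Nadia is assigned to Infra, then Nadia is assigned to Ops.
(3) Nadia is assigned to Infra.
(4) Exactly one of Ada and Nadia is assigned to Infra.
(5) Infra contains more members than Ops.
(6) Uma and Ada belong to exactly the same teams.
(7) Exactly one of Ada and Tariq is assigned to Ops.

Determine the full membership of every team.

From (3): Nadia ∈ Infra.
(2): Nadia ∈ Ops.
(4) (exactly one): Ada ∉ Infra.
(6): Uma matches Ada: Uma ∉ Infra.
(1) contrapositive: Uma ∉ Ops.
(1) contrapositive: Ada ∉ Ops.
(7) (exactly one): Tariq ∈ Ops.
(1) with Tariq ∈ Ops: Tariq ∈ Infra.
Suppose Caro ∈ Ops: no assignment then satisfies all the clues, so Caro ∉ Ops.

Ops = {Nadia, Tariq}; Infra = {Caro, Nadia, Tariq}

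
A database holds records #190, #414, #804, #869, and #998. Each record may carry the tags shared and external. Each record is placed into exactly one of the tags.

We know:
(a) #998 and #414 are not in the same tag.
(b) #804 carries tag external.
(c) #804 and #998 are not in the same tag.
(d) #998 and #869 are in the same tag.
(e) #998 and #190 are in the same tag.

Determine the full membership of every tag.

shared = {#190, #869, #998}; external = {#414, #804}

From (b): #804 ∈ external.
(c): #998 ∉ external.
(d): #869 matches #998: #869 ∉ external.
(e): #190 matches #998: #190 ∉ external.
Only one tag left: #190 ∈ shared.
Only one tag left: #869 ∈ shared.
Only one tag left: #998 ∈ shared.
(a): #414 ∉ shared.
Only one tag left: #414 ∈ external.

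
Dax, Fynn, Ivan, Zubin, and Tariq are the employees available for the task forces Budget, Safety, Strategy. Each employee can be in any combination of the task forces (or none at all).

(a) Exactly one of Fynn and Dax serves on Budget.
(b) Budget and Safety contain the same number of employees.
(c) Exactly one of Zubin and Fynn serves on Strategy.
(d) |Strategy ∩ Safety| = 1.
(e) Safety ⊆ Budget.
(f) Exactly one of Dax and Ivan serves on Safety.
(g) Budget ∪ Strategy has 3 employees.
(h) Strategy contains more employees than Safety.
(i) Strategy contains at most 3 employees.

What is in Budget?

Budget = {Dax}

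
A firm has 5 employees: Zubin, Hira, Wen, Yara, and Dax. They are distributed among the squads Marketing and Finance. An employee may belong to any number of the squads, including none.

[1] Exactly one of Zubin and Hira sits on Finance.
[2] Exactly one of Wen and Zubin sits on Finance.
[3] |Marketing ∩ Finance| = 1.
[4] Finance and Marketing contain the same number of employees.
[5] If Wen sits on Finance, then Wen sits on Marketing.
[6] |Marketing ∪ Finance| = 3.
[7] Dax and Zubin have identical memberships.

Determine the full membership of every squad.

Marketing = {Wen, Yara}; Finance = {Hira, Wen}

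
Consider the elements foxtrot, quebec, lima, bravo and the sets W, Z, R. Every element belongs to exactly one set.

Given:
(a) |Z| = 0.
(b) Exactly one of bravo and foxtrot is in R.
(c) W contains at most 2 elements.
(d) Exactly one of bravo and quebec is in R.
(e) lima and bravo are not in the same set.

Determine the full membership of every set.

W = {bravo}; Z = {}; R = {foxtrot, lima, quebec}

(a): Z already has 0, so the rest are out.
Suppose foxtrot ∈ W: no assignment then satisfies all the clues, so foxtrot ∉ W.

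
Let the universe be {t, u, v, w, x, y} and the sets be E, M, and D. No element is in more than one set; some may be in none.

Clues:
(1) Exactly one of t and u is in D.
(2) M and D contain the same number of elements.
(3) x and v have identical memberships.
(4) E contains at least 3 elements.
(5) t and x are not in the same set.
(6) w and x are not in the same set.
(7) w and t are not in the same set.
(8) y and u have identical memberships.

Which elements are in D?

D = {t}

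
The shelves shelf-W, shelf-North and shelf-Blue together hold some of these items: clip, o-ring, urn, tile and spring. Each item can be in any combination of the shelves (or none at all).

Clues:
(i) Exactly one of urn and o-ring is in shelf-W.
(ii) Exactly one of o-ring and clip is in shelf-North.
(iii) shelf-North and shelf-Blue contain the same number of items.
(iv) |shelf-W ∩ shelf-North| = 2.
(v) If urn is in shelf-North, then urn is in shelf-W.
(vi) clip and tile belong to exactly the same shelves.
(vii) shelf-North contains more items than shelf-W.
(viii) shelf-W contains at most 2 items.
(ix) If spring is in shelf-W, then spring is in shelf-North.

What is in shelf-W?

shelf-W = {spring, urn}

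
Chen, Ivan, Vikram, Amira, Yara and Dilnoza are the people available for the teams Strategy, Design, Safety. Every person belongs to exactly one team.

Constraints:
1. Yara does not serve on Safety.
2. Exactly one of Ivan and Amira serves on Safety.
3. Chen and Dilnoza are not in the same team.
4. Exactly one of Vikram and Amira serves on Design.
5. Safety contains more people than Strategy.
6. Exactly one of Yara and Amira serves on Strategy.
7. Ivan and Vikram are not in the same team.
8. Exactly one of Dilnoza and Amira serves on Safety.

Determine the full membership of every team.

Strategy = {Amira}; Design = {Chen, Vikram, Yara}; Safety = {Dilnoza, Ivan}

From (1): Yara ∉ Safety.
Suppose Chen ∈ Strategy: no assignment then satisfies all the clues, so Chen ∉ Strategy.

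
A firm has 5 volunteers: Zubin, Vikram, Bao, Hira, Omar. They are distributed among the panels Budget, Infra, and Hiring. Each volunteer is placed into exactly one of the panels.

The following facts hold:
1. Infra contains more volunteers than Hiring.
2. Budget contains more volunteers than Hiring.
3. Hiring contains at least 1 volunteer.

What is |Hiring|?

1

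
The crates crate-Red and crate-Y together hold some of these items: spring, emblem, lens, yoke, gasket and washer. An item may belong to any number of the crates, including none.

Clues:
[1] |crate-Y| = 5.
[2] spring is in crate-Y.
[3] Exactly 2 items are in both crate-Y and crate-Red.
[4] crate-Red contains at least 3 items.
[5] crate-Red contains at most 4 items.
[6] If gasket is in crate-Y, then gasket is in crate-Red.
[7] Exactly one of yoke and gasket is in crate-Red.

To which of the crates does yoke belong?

yoke: crate-Y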